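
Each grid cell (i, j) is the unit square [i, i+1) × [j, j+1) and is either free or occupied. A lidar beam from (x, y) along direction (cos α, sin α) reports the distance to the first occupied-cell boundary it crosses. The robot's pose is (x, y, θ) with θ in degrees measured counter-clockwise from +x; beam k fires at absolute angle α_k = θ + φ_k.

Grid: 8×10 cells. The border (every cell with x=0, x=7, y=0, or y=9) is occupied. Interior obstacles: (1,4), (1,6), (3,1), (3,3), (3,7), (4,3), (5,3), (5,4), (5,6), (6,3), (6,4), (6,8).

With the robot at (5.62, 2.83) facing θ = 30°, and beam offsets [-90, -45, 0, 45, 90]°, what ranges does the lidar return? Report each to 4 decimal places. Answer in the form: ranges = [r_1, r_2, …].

beam 1: φ=-90°, α=300°
  dir = (cos 300°, sin 300°) = (0.5000, -0.8660); from cell (5,2)
  next x-line at t=0.7600, next y-line at t=0.9584; Δt_x=2.0000, Δt_y=1.1547
    x: enter (6,2) at t=0.7600
    y: enter (6,1) at t=0.9584
    y: enter (6,0) at t=2.1131 ← occupied
  → r_1 = 2.1131
beam 2: φ=-45°, α=345°
  dir = (cos 345°, sin 345°) = (0.9659, -0.2588); from cell (5,2)
  next x-line at t=0.3934, next y-line at t=3.2069; Δt_x=1.0353, Δt_y=3.8637
    x: enter (6,2) at t=0.3934
    x: enter (7,2) at t=1.4287 ← occupied
  → r_2 = 1.4287
beam 3: φ=0°, α=30°
  dir = (cos 30°, sin 30°) = (0.8660, 0.5000); from cell (5,2)
  next x-line at t=0.4388, next y-line at t=0.3400; Δt_x=1.1547, Δt_y=2.0000
    y: enter (5,3) at t=0.3400 ← occupied
  → r_3 = 0.3400
beam 4: φ=45°, α=75°
  dir = (cos 75°, sin 75°) = (0.2588, 0.9659); from cell (5,2)
  next x-line at t=1.4682, next y-line at t=0.1760; Δt_x=3.8637, Δt_y=1.0353
    y: enter (5,3) at t=0.1760 ← occupied
  → r_4 = 0.1760
beam 5: φ=90°, α=120°
  dir = (cos 120°, sin 120°) = (-0.5000, 0.8660); from cell (5,2)
  next x-line at t=1.2400, next y-line at t=0.1963; Δt_x=2.0000, Δt_y=1.1547
    y: enter (5,3) at t=0.1963 ← occupied
  → r_5 = 0.1963

ranges = [2.1131, 1.4287, 0.3400, 0.1760, 0.1963]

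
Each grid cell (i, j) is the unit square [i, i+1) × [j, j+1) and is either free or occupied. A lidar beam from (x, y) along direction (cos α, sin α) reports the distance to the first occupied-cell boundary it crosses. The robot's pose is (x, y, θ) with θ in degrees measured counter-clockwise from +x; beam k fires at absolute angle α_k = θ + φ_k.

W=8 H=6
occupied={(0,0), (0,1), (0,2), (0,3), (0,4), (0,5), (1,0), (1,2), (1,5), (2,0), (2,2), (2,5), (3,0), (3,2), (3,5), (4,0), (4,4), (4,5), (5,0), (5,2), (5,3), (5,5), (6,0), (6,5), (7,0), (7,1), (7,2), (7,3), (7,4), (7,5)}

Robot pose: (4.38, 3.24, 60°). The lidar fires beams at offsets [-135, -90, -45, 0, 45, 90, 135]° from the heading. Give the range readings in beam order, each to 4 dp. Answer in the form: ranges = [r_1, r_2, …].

beam 1: φ=-135°, α=285°
  dir = (cos 285°, sin 285°) = (0.2588, -0.9659); from cell (4,3)
  next x-line at t=2.3955, next y-line at t=0.2485; Δt_x=3.8637, Δt_y=1.0353
    y: enter (4,2) at t=0.2485
    y: enter (4,1) at t=1.2837
    y: enter (4,0) at t=2.3190 ← occupied
  → r_1 = 2.3190
beam 2: φ=-90°, α=330°
  dir = (cos 330°, sin 330°) = (0.8660, -0.5000); from cell (4,3)
  next x-line at t=0.7159, next y-line at t=0.4800; Δt_x=1.1547, Δt_y=2.0000
    y: enter (4,2) at t=0.4800
    x: enter (5,2) at t=0.7159 ← occupied
  → r_2 = 0.7159
beam 3: φ=-45°, α=15°
  dir = (cos 15°, sin 15°) = (0.9659, 0.2588); from cell (4,3)
  next x-line at t=0.6419, next y-line at t=2.9364; Δt_x=1.0353, Δt_y=3.8637
    x: enter (5,3) at t=0.6419 ← occupied
  → r_3 = 0.6419
beam 4: φ=0°, α=60°
  dir = (cos 60°, sin 60°) = (0.5000, 0.8660); from cell (4,3)
  next x-line at t=1.2400, next y-line at t=0.8776; Δt_x=2.0000, Δt_y=1.1547
    y: enter (4,4) at t=0.8776 ← occupied
  → r_4 = 0.8776
beam 5: φ=45°, α=105°
  dir = (cos 105°, sin 105°) = (-0.2588, 0.9659); from cell (4,3)
  next x-line at t=1.4682, next y-line at t=0.7868; Δt_x=3.8637, Δt_y=1.0353
    y: enter (4,4) at t=0.7868 ← occupied
  → r_5 = 0.7868
beam 6: φ=90°, α=150°
  dir = (cos 150°, sin 150°) = (-0.8660, 0.5000); from cell (4,3)
  next x-line at t=0.4388, next y-line at t=1.5200; Δt_x=1.1547, Δt_y=2.0000
    x: enter (3,3) at t=0.4388
    y: enter (3,4) at t=1.5200
    x: enter (2,4) at t=1.5935
    x: enter (1,4) at t=2.7482
    y: enter (1,5) at t=3.5200 ← occupied
  → r_6 = 3.5200
beam 7: φ=135°, α=195°
  dir = (cos 195°, sin 195°) = (-0.9659, -0.2588); from cell (4,3)
  next x-line at t=0.3934, next y-line at t=0.9273; Δt_x=1.0353, Δt_y=3.8637
    x: enter (3,3) at t=0.3934
    y: enter (3,2) at t=0.9273 ← occupied
  → r_7 = 0.9273

ranges = [2.3190, 0.7159, 0.6419, 0.8776, 0.7868, 3.5200, 0.9273]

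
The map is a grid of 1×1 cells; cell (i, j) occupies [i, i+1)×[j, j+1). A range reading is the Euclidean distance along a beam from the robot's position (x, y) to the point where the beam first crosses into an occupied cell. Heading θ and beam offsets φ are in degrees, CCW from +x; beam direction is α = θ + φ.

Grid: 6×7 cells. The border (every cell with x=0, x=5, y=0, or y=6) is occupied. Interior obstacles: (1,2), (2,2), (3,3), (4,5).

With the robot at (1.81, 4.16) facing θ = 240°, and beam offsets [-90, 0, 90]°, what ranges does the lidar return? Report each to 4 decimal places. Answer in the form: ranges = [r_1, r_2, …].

ranges = [0.9353, 1.3395, 1.3741]

beam 1: φ=-90°, α=150°
  d=(-0.8660,0.5000)  start (1,4)  tX=0.9353 tY=1.6800  stride 1/|dx|=1.1547 1/|dy|=2.0000
    cross x-line → (0,4), t=0.9353 (wall)
  → r_1 = 0.9353
beam 2: φ=0°, α=240°
  d=(-0.5000,-0.8660)  start (1,4)  tX=1.6200 tY=0.1848  stride 1/|dx|=2.0000 1/|dy|=1.1547
    cross y-line → (1,3), t=0.1848
    cross y-line → (1,2), t=1.3395 (wall)
  → r_2 = 1.3395
beam 3: φ=90°, α=330°
  d=(0.8660,-0.5000)  start (1,4)  tX=0.2194 tY=0.3200  stride 1/|dx|=1.1547 1/|dy|=2.0000
    cross x-line → (2,4), t=0.2194
    cross y-line → (2,3), t=0.3200
    cross x-line → (3,3), t=1.3741 (wall)
  → r_3 = 1.3741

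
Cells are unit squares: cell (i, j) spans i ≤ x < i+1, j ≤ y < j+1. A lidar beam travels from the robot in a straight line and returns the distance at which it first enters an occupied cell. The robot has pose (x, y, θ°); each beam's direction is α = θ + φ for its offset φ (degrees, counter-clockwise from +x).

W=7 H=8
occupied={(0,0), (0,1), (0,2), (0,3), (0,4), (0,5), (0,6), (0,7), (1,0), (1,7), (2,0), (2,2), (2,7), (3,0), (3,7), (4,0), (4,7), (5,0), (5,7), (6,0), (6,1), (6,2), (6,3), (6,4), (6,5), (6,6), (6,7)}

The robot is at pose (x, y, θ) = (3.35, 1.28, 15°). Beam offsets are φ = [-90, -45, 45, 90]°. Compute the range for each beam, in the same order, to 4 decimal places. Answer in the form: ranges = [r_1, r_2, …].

ranges = [0.2899, 0.5600, 5.3000, 1.3523]

beam 1: φ=-90°, α=285°
  d=(0.2588,-0.9659)  start (3,1)  tX=2.5114 tY=0.2899  stride 1/|dx|=3.8637 1/|dy|=1.0353
    cross y-line → (3,0), t=0.2899 (wall)
  → r_1 = 0.2899
beam 2: φ=-45°, α=330°
  d=(0.8660,-0.5000)  start (3,1)  tX=0.7506 tY=0.5600  stride 1/|dx|=1.1547 1/|dy|=2.0000
    cross y-line → (3,0), t=0.5600 (wall)
  → r_2 = 0.5600
beam 3: φ=45°, α=60°
  d=(0.5000,0.8660)  start (3,1)  tX=1.3000 tY=0.8314  stride 1/|dx|=2.0000 1/|dy|=1.1547
    cross y-line → (3,2), t=0.8314
    cross x-line → (4,2), t=1.3000
    cross y-line → (4,3), t=1.9861
    cross y-line → (4,4), t=3.1408
    cross x-line → (5,4), t=3.3000
    cross y-line → (5,5), t=4.2955
    cross x-line → (6,5), t=5.3000 (wall)
  → r_3 = 5.3000
beam 4: φ=90°, α=105°
  d=(-0.2588,0.9659)  start (3,1)  tX=1.3523 tY=0.7454  stride 1/|dx|=3.8637 1/|dy|=1.0353
    cross y-line → (3,2), t=0.7454
    cross x-line → (2,2), t=1.3523 (wall)
  → r_4 = 1.3523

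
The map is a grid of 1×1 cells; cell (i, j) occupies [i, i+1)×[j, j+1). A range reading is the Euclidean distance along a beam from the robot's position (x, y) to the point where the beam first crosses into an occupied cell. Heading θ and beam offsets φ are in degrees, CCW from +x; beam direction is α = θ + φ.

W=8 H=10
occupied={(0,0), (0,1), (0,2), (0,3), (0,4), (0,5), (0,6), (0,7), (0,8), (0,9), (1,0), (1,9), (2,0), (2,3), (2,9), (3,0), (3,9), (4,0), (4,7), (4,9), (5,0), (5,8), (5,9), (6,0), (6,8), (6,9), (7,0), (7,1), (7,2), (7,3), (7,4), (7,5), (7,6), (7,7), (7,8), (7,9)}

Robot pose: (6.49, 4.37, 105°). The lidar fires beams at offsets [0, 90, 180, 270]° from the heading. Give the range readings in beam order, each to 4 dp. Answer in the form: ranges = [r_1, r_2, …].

beam 1: φ=0°, α=105°
  dir = (cos 105°, sin 105°) = (-0.2588, 0.9659); from cell (6,4)
  next x-line at t=1.8932, next y-line at t=0.6522; Δt_x=3.8637, Δt_y=1.0353
    y: enter (6,5) at t=0.6522
    y: enter (6,6) at t=1.6875
    x: enter (5,6) at t=1.8932
    y: enter (5,7) at t=2.7228
    y: enter (5,8) at t=3.7581 ← occupied
  → r_1 = 3.7581
beam 2: φ=90°, α=195°
  dir = (cos 195°, sin 195°) = (-0.9659, -0.2588); from cell (6,4)
  next x-line at t=0.5073, next y-line at t=1.4296; Δt_x=1.0353, Δt_y=3.8637
    x: enter (5,4) at t=0.5073
    y: enter (5,3) at t=1.4296
    x: enter (4,3) at t=1.5426
    x: enter (3,3) at t=2.5778
    x: enter (2,3) at t=3.6131 ← occupied
  → r_2 = 3.6131
beam 3: φ=180°, α=285°
  dir = (cos 285°, sin 285°) = (0.2588, -0.9659); from cell (6,4)
  next x-line at t=1.9705, next y-line at t=0.3831; Δt_x=3.8637, Δt_y=1.0353
    y: enter (6,3) at t=0.3831
    y: enter (6,2) at t=1.4183
    x: enter (7,2) at t=1.9705 ← occupied
  → r_3 = 1.9705
beam 4: φ=270°, α=15°
  dir = (cos 15°, sin 15°) = (0.9659, 0.2588); from cell (6,4)
  next x-line at t=0.5280, next y-line at t=2.4341; Δt_x=1.0353, Δt_y=3.8637
    x: enter (7,4) at t=0.5280 ← occupied
  → r_4 = 0.5280

ranges = [3.7581, 3.6131, 1.9705, 0.5280]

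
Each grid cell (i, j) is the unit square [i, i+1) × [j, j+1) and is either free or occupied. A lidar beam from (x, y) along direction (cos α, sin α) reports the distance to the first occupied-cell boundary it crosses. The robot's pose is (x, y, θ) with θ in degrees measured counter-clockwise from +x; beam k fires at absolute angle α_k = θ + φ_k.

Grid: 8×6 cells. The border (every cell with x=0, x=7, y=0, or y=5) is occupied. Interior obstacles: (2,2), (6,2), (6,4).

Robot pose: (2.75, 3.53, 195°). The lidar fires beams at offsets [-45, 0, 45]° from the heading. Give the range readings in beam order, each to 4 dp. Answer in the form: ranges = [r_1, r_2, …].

beam 1: φ=-45°, α=150°
  dir = (cos 150°, sin 150°) = (-0.8660, 0.5000); from cell (2,3)
  next x-line at t=0.8660, next y-line at t=0.9400; Δt_x=1.1547, Δt_y=2.0000
    x: enter (1,3) at t=0.8660
    y: enter (1,4) at t=0.9400
    x: enter (0,4) at t=2.0207 ← occupied
  → r_1 = 2.0207
beam 2: φ=0°, α=195°
  dir = (cos 195°, sin 195°) = (-0.9659, -0.2588); from cell (2,3)
  next x-line at t=0.7765, next y-line at t=2.0478; Δt_x=1.0353, Δt_y=3.8637
    x: enter (1,3) at t=0.7765
    x: enter (0,3) at t=1.8117 ← occupied
  → r_2 = 1.8117
beam 3: φ=45°, α=240°
  dir = (cos 240°, sin 240°) = (-0.5000, -0.8660); from cell (2,3)
  next x-line at t=1.5000, next y-line at t=0.6120; Δt_x=2.0000, Δt_y=1.1547
    y: enter (2,2) at t=0.6120 ← occupied
  → r_3 = 0.6120

ranges = [2.0207, 1.8117, 0.6120]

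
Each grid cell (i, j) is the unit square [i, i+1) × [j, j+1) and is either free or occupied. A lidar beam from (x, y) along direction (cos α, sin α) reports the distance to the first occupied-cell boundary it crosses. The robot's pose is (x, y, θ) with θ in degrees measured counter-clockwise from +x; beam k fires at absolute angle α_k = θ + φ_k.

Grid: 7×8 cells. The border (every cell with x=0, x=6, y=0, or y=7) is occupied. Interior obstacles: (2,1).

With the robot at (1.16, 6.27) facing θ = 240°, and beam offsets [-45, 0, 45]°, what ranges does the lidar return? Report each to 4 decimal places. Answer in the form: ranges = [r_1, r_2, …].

ranges = [0.1656, 0.3200, 4.4206]

beam 1: φ=-45°, α=195°
  d=(-0.9659,-0.2588)  start (1,6)  tX=0.1656 tY=1.0432  stride 1/|dx|=1.0353 1/|dy|=3.8637
    cross x-line → (0,6), t=0.1656 (wall)
  → r_1 = 0.1656
beam 2: φ=0°, α=240°
  d=(-0.5000,-0.8660)  start (1,6)  tX=0.3200 tY=0.3118  stride 1/|dx|=2.0000 1/|dy|=1.1547
    cross y-line → (1,5), t=0.3118
    cross x-line → (0,5), t=0.3200 (wall)
  → r_2 = 0.3200
beam 3: φ=45°, α=285°
  d=(0.2588,-0.9659)  start (1,6)  tX=3.2455 tY=0.2795  stride 1/|dx|=3.8637 1/|dy|=1.0353
    cross y-line → (1,5), t=0.2795
    cross y-line → (1,4), t=1.3148
    cross y-line → (1,3), t=2.3501
    cross x-line → (2,3), t=3.2455
    cross y-line → (2,2), t=3.3854
    cross y-line → (2,1), t=4.4206 (wall)
  → r_3 = 4.4206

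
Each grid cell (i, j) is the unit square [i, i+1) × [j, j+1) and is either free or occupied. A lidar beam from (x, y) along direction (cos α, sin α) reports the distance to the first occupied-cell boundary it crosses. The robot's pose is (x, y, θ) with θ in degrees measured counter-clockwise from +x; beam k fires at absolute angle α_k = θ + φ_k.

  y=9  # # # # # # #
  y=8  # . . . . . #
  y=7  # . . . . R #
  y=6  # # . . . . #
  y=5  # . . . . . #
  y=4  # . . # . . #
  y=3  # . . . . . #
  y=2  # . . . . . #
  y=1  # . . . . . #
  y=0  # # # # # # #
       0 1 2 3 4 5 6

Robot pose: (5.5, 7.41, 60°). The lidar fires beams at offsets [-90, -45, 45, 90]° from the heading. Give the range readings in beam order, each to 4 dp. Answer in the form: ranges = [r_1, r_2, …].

beam 1: φ=-90°, α=330°
  d=(0.8660,-0.5000)  start (5,7)  tX=0.5774 tY=0.8200  stride 1/|dx|=1.1547 1/|dy|=2.0000
    cross x-line → (6,7), t=0.5774 (wall)
  → r_1 = 0.5774
beam 2: φ=-45°, α=15°
  d=(0.9659,0.2588)  start (5,7)  tX=0.5176 tY=2.2796  stride 1/|dx|=1.0353 1/|dy|=3.8637
    cross x-line → (6,7), t=0.5176 (wall)
  → r_2 = 0.5176
beam 3: φ=45°, α=105°
  d=(-0.2588,0.9659)  start (5,7)  tX=1.9319 tY=0.6108  stride 1/|dx|=3.8637 1/|dy|=1.0353
    cross y-line → (5,8), t=0.6108
    cross y-line → (5,9), t=1.6461 (wall)
  → r_3 = 1.6461
beam 4: φ=90°, α=150°
  d=(-0.8660,0.5000)  start (5,7)  tX=0.5774 tY=1.1800  stride 1/|dx|=1.1547 1/|dy|=2.0000
    cross x-line → (4,7), t=0.5774
    cross y-line → (4,8), t=1.1800
    cross x-line → (3,8), t=1.7321
    cross x-line → (2,8), t=2.8868
    cross y-line → (2,9), t=3.1800 (wall)
  → r_4 = 3.1800

ranges = [0.5774, 0.5176, 1.6461, 3.1800]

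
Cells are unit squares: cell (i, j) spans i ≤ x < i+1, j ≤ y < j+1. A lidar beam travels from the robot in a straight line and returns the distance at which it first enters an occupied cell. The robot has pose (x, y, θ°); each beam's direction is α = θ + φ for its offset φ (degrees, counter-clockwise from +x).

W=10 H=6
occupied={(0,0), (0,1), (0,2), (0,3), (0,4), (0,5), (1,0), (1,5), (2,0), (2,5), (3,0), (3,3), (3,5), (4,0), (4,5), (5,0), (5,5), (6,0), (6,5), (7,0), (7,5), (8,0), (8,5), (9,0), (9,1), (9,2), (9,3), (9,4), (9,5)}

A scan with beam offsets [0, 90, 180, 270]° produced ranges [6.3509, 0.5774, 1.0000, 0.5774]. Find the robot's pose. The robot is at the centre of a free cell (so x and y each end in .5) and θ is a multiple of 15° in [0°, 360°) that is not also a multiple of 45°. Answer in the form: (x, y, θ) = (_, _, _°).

(x, y, θ) = (3.5, 4.5, 330°)

Enumerate (i+0.5, j+0.5, θ) over the 31 free cells and 16 admissible headings. For each, cast all 4 beams and compare to the given ranges.
  (8.5, 3.5, 210°): beam 1 = 5.0000 ≠ 6.3509 ✗
  (7.5, 3.5, 210°): beam 1 = 5.0000 ≠ 6.3509 ✗
  (1.5, 3.5, 345°): beam 1 = 1.5529 ≠ 6.3509 ✗
  (2.5, 3.5, 195°): beam 1 = 1.5529 ≠ 6.3509 ✗
  …
  (3.5, 4.5, 330°): r_1=6.3509, r_2=0.5774, r_3=1.0000, r_4=0.5774 — all match ✓
Unique over the lattice → pose = (3.5, 4.5, 330°).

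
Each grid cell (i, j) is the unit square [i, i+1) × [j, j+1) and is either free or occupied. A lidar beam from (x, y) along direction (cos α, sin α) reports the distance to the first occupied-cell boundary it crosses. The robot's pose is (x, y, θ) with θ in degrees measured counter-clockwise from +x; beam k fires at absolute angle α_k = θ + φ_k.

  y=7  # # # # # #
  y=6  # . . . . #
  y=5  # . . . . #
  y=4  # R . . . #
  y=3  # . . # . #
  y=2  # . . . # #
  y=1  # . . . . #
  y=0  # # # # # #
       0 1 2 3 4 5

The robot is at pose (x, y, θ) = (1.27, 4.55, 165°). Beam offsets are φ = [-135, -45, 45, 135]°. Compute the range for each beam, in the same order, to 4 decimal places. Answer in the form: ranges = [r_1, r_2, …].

ranges = [4.3070, 0.5400, 0.3118, 4.0992]

beam 1: φ=-135°, α=30°
  d=(0.8660,0.5000)  start (1,4)  tX=0.8429 tY=0.9000  stride 1/|dx|=1.1547 1/|dy|=2.0000
    cross x-line → (2,4), t=0.8429
    cross y-line → (2,5), t=0.9000
    cross x-line → (3,5), t=1.9976
    cross y-line → (3,6), t=2.9000
    cross x-line → (4,6), t=3.1523
    cross x-line → (5,6), t=4.3070 (wall)
  → r_1 = 4.3070
beam 2: φ=-45°, α=120°
  d=(-0.5000,0.8660)  start (1,4)  tX=0.5400 tY=0.5196  stride 1/|dx|=2.0000 1/|dy|=1.1547
    cross y-line → (1,5), t=0.5196
    cross x-line → (0,5), t=0.5400 (wall)
  → r_2 = 0.5400
beam 3: φ=45°, α=210°
  d=(-0.8660,-0.5000)  start (1,4)  tX=0.3118 tY=1.1000  stride 1/|dx|=1.1547 1/|dy|=2.0000
    cross x-line → (0,4), t=0.3118 (wall)
  → r_3 = 0.3118
beam 4: φ=135°, α=300°
  d=(0.5000,-0.8660)  start (1,4)  tX=1.4600 tY=0.6351  stride 1/|dx|=2.0000 1/|dy|=1.1547
    cross y-line → (1,3), t=0.6351
    cross x-line → (2,3), t=1.4600
    cross y-line → (2,2), t=1.7898
    cross y-line → (2,1), t=2.9445
    cross x-line → (3,1), t=3.4600
    cross y-line → (3,0), t=4.0992 (wall)
  → r_4 = 4.0992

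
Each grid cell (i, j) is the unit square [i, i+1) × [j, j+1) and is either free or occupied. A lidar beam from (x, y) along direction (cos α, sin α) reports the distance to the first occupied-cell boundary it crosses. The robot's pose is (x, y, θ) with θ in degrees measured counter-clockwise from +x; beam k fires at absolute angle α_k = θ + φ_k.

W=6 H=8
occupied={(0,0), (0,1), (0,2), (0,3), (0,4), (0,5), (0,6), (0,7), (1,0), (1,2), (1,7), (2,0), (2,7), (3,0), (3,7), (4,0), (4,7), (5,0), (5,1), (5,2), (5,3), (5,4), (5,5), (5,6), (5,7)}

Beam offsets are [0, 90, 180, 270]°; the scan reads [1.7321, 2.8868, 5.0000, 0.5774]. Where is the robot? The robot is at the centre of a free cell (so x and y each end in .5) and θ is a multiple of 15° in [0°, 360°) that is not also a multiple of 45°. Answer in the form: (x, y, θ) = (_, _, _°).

The pose lattice has 23·16 = 368 candidates. Test each by forward raycasting.
  (1.5, 1.5, 75°): beam 1 = 0.5176 ≠ 1.7321 ✗
  (2.5, 6.5, 285°): beam 1 = 5.6940 ≠ 1.7321 ✗
  (3.5, 6.5, 255°): beam 1 = 5.6940 ≠ 1.7321 ✗
  (4.5, 5.5, 255°): beam 1 = 4.6587 ≠ 1.7321 ✗
  (4.5, 6.5, 105°): beam 1 = 0.5176 ≠ 1.7321 ✗
  …
  (2.5, 2.5, 240°): r_1=1.7321, r_2=2.8868, r_3=5.0000, r_4=0.5774 — all match ✓
Only this pose fits every beam.

(x, y, θ) = (2.5, 2.5, 240°)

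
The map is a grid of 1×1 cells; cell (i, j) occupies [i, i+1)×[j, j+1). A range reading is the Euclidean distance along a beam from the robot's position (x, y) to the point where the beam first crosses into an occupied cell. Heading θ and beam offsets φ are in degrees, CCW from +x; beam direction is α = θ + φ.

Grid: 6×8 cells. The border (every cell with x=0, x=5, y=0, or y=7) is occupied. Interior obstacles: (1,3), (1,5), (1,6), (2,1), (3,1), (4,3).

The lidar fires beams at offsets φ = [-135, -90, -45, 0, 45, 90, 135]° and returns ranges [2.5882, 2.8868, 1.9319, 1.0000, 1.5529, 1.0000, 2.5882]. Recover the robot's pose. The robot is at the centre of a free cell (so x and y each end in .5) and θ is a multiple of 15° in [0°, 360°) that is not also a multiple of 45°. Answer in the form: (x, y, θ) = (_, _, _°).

Candidates: 18 free-cell centres × 16 headings = 288 poses. Raycast each; keep the one whose scan matches to 4 dp.
  (4.5, 4.5, 30°): beam 1 = 0.5176 ≠ 2.5882 ✗
  (2.5, 3.5, 345°): beam 1 = 0.5774 ≠ 2.5882 ✗
  (2.5, 3.5, 30°): beam 1 = 1.5529 ≠ 2.5882 ✗
  (4.5, 1.5, 345°): beam 1 = 0.5774 ≠ 2.5882 ✗
  …
  (2.5, 4.5, 150°): r_1=2.5882, r_2=2.8868, r_3=1.9319, r_4=1.0000, r_5=1.5529, r_6=1.0000, r_7=2.5882 — all match ✓
Only this pose fits every beam.

(x, y, θ) = (2.5, 4.5, 150°)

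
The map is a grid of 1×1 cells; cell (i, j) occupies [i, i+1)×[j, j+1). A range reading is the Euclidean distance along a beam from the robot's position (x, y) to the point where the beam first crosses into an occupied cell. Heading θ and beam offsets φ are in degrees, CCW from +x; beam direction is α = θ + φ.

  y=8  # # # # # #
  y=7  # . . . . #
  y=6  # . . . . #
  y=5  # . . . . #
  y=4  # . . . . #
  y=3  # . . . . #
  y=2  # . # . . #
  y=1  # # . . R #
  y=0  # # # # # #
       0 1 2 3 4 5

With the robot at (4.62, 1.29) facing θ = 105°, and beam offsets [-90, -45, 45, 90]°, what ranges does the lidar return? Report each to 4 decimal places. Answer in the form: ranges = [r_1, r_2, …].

ranges = [0.3934, 0.7600, 1.8706, 1.1205]

beam 1: φ=-90°, α=15°
  dir = (cos 15°, sin 15°) = (0.9659, 0.2588); from cell (4,1)
  next x-line at t=0.3934, next y-line at t=2.7432; Δt_x=1.0353, Δt_y=3.8637
    x: enter (5,1) at t=0.3934 ← occupied
  → r_1 = 0.3934
beam 2: φ=-45°, α=60°
  dir = (cos 60°, sin 60°) = (0.5000, 0.8660); from cell (4,1)
  next x-line at t=0.7600, next y-line at t=0.8198; Δt_x=2.0000, Δt_y=1.1547
    x: enter (5,1) at t=0.7600 ← occupied
  → r_2 = 0.7600
beam 3: φ=45°, α=150°
  dir = (cos 150°, sin 150°) = (-0.8660, 0.5000); from cell (4,1)
  next x-line at t=0.7159, next y-line at t=1.4200; Δt_x=1.1547, Δt_y=2.0000
    x: enter (3,1) at t=0.7159
    y: enter (3,2) at t=1.4200
    x: enter (2,2) at t=1.8706 ← occupied
  → r_3 = 1.8706
beam 4: φ=90°, α=195°
  dir = (cos 195°, sin 195°) = (-0.9659, -0.2588); from cell (4,1)
  next x-line at t=0.6419, next y-line at t=1.1205; Δt_x=1.0353, Δt_y=3.8637
    x: enter (3,1) at t=0.6419
    y: enter (3,0) at t=1.1205 ← occupied
  → r_4 = 1.1205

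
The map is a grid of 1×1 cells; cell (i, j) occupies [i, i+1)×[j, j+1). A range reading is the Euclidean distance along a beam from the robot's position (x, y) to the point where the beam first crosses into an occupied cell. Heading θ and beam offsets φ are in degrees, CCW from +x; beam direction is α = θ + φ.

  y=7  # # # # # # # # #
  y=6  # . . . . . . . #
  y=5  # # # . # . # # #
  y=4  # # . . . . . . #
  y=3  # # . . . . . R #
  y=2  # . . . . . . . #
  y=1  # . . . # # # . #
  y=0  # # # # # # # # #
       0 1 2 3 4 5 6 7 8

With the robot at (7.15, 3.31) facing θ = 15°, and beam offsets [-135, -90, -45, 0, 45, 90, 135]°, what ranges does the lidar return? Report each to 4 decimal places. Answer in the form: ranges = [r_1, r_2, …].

ranges = [1.5127, 2.3915, 0.9815, 0.8800, 1.7000, 1.7496, 3.3800]

beam 1: φ=-135°, α=240°
  cosα=-0.5000 sinα=-0.8660 | (7,3) | tMaxX 0.3000 tMaxY 0.3580 | tΔX 2.0000 tΔY 1.1547
    t=0.3000 [x] (6,3)
    t=0.3580 [y] (6,2)
    t=1.5127 [y] (6,1) — stop
  → r_1 = 1.5127
beam 2: φ=-90°, α=285°
  cosα=0.2588 sinα=-0.9659 | (7,3) | tMaxX 3.2841 tMaxY 0.3209 | tΔX 3.8637 tΔY 1.0353
    t=0.3209 [y] (7,2)
    t=1.3562 [y] (7,1)
    t=2.3915 [y] (7,0) — stop
  → r_2 = 2.3915
beam 3: φ=-45°, α=330°
  cosα=0.8660 sinα=-0.5000 | (7,3) | tMaxX 0.9815 tMaxY 0.6200 | tΔX 1.1547 tΔY 2.0000
    t=0.6200 [y] (7,2)
    t=0.9815 [x] (8,2) — stop
  → r_3 = 0.9815
beam 4: φ=0°, α=15°
  cosα=0.9659 sinα=0.2588 | (7,3) | tMaxX 0.8800 tMaxY 2.6660 | tΔX 1.0353 tΔY 3.8637
    t=0.8800 [x] (8,3) — stop
  → r_4 = 0.8800
beam 5: φ=45°, α=60°
  cosα=0.5000 sinα=0.8660 | (7,3) | tMaxX 1.7000 tMaxY 0.7967 | tΔX 2.0000 tΔY 1.1547
    t=0.7967 [y] (7,4)
    t=1.7000 [x] (8,4) — stop
  → r_5 = 1.7000
beam 6: φ=90°, α=105°
  cosα=-0.2588 sinα=0.9659 | (7,3) | tMaxX 0.5796 tMaxY 0.7143 | tΔX 3.8637 tΔY 1.0353
    t=0.5796 [x] (6,3)
    t=0.7143 [y] (6,4)
    t=1.7496 [y] (6,5) — stop
  → r_6 = 1.7496
beam 7: φ=135°, α=150°
  cosα=-0.8660 sinα=0.5000 | (7,3) | tMaxX 0.1732 tMaxY 1.3800 | tΔX 1.1547 tΔY 2.0000
    t=0.1732 [x] (6,3)
    t=1.3279 [x] (5,3)
    t=1.3800 [y] (5,4)
    t=2.4826 [x] (4,4)
    t=3.3800 [y] (4,5) — stop
  → r_7 = 3.3800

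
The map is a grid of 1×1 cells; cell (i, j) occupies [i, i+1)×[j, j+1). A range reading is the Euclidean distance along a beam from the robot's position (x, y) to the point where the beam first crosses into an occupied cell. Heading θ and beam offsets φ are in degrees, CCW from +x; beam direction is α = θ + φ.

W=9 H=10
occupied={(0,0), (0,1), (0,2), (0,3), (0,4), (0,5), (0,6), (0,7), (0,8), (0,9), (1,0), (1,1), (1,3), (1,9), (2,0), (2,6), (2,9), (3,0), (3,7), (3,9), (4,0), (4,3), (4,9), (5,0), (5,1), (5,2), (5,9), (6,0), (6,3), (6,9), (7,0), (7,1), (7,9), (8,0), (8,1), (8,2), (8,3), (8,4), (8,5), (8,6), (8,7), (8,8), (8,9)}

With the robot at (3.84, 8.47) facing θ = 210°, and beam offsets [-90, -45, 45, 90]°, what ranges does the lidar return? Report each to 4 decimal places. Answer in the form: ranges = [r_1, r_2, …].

ranges = [0.6120, 2.0478, 0.4866, 5.1615]

beam 1: φ=-90°, α=120°
  dir = (cos 120°, sin 120°) = (-0.5000, 0.8660); from cell (3,8)
  next x-line at t=1.6800, next y-line at t=0.6120; Δt_x=2.0000, Δt_y=1.1547
    y: enter (3,9) at t=0.6120 ← occupied
  → r_1 = 0.6120
beam 2: φ=-45°, α=165°
  dir = (cos 165°, sin 165°) = (-0.9659, 0.2588); from cell (3,8)
  next x-line at t=0.8696, next y-line at t=2.0478; Δt_x=1.0353, Δt_y=3.8637
    x: enter (2,8) at t=0.8696
    x: enter (1,8) at t=1.9049
    y: enter (1,9) at t=2.0478 ← occupied
  → r_2 = 2.0478
beam 3: φ=45°, α=255°
  dir = (cos 255°, sin 255°) = (-0.2588, -0.9659); from cell (3,8)
  next x-line at t=3.2455, next y-line at t=0.4866; Δt_x=3.8637, Δt_y=1.0353
    y: enter (3,7) at t=0.4866 ← occupied
  → r_3 = 0.4866
beam 4: φ=90°, α=300°
  dir = (cos 300°, sin 300°) = (0.5000, -0.8660); from cell (3,8)
  next x-line at t=0.3200, next y-line at t=0.5427; Δt_x=2.0000, Δt_y=1.1547
    x: enter (4,8) at t=0.3200
    y: enter (4,7) at t=0.5427
    y: enter (4,6) at t=1.6974
    x: enter (5,6) at t=2.3200
    y: enter (5,5) at t=2.8521
    y: enter (5,4) at t=4.0068
    x: enter (6,4) at t=4.3200
    y: enter (6,3) at t=5.1615 ← occupied
  → r_4 = 5.1615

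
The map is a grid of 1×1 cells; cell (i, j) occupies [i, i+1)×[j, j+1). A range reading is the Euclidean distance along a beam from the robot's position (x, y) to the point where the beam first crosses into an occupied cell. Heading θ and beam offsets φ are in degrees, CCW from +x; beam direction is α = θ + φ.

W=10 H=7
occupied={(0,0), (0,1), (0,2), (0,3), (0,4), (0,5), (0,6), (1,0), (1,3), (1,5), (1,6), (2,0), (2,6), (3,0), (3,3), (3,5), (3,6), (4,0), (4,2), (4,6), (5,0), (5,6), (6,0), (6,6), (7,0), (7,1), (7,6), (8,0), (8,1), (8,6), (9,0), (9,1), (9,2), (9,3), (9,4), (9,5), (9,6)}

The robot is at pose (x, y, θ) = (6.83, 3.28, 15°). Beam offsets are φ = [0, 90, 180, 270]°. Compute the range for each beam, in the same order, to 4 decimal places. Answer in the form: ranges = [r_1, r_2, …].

beam 1: φ=0°, α=15°
  d=(0.9659,0.2588)  start (6,3)  tX=0.1760 tY=2.7819  stride 1/|dx|=1.0353 1/|dy|=3.8637
    cross x-line → (7,3), t=0.1760
    cross x-line → (8,3), t=1.2113
    cross x-line → (9,3), t=2.2465 (wall)
  → r_1 = 2.2465
beam 2: φ=90°, α=105°
  d=(-0.2588,0.9659)  start (6,3)  tX=3.2069 tY=0.7454  stride 1/|dx|=3.8637 1/|dy|=1.0353
    cross y-line → (6,4), t=0.7454
    cross y-line → (6,5), t=1.7807
    cross y-line → (6,6), t=2.8160 (wall)
  → r_2 = 2.8160
beam 3: φ=180°, α=195°
  d=(-0.9659,-0.2588)  start (6,3)  tX=0.8593 tY=1.0818  stride 1/|dx|=1.0353 1/|dy|=3.8637
    cross x-line → (5,3), t=0.8593
    cross y-line → (5,2), t=1.0818
    cross x-line → (4,2), t=1.8946 (wall)
  → r_3 = 1.8946
beam 4: φ=270°, α=285°
  d=(0.2588,-0.9659)  start (6,3)  tX=0.6568 tY=0.2899  stride 1/|dx|=3.8637 1/|dy|=1.0353
    cross y-line → (6,2), t=0.2899
    cross x-line → (7,2), t=0.6568
    cross y-line → (7,1), t=1.3252 (wall)
  → r_4 = 1.3252

ranges = [2.2465, 2.8160, 1.8946, 1.3252]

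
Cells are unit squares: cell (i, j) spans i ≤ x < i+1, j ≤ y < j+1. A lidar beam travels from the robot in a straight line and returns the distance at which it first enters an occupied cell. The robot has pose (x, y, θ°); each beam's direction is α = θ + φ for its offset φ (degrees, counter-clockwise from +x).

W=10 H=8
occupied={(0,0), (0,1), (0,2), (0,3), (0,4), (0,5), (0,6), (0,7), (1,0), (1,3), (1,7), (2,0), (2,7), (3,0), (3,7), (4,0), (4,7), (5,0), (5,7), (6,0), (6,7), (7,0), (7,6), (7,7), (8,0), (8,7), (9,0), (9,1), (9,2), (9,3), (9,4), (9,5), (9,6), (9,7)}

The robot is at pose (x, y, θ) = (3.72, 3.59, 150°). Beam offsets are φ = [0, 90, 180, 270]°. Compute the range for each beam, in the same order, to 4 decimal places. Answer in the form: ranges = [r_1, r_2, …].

ranges = [3.1408, 2.9907, 5.1800, 3.9375]

beam 1: φ=0°, α=150°
  direction (-0.8660, 0.5000); cell (3,3); t to first gridline: x 0.8314, y 0.8200 (then +1.1547 / +2.0000)
    (3,4) via y @ 0.8200
    (2,4) via x @ 0.8314
    (1,4) via x @ 1.9861
    (1,5) via y @ 2.8200
    (0,5) via x @ 3.1408  # hit
  → r_1 = 3.1408
beam 2: φ=90°, α=240°
  direction (-0.5000, -0.8660); cell (3,3); t to first gridline: x 1.4400, y 0.6813 (then +2.0000 / +1.1547)
    (3,2) via y @ 0.6813
    (2,2) via x @ 1.4400
    (2,1) via y @ 1.8360
    (2,0) via y @ 2.9907  # hit
  → r_2 = 2.9907
beam 3: φ=180°, α=330°
  direction (0.8660, -0.5000); cell (3,3); t to first gridline: x 0.3233, y 1.1800 (then +1.1547 / +2.0000)
    (4,3) via x @ 0.3233
    (4,2) via y @ 1.1800
    (5,2) via x @ 1.4780
    (6,2) via x @ 2.6327
    (6,1) via y @ 3.1800
    (7,1) via x @ 3.7874
    (8,1) via x @ 4.9421
    (8,0) via y @ 5.1800  # hit
  → r_3 = 5.1800
beam 4: φ=270°, α=60°
  direction (0.5000, 0.8660); cell (3,3); t to first gridline: x 0.5600, y 0.4734 (then +2.0000 / +1.1547)
    (3,4) via y @ 0.4734
    (4,4) via x @ 0.5600
    (4,5) via y @ 1.6281
    (5,5) via x @ 2.5600
    (5,6) via y @ 2.7828
    (5,7) via y @ 3.9375  # hit
  → r_4 = 3.9375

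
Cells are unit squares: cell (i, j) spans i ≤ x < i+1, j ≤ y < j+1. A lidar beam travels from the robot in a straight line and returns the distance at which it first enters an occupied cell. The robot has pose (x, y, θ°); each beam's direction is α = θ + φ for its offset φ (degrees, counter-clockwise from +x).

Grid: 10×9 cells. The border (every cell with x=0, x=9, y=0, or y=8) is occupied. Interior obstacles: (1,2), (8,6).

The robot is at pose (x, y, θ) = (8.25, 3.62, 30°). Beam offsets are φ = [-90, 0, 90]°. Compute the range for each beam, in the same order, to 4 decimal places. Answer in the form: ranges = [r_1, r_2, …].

ranges = [1.5000, 0.8660, 5.0576]

beam 1: φ=-90°, α=300°
  dir = (cos 300°, sin 300°) = (0.5000, -0.8660); from cell (8,3)
  next x-line at t=1.5000, next y-line at t=0.7159; Δt_x=2.0000, Δt_y=1.1547
    y: enter (8,2) at t=0.7159
    x: enter (9,2) at t=1.5000 ← occupied
  → r_1 = 1.5000
beam 2: φ=0°, α=30°
  dir = (cos 30°, sin 30°) = (0.8660, 0.5000); from cell (8,3)
  next x-line at t=0.8660, next y-line at t=0.7600; Δt_x=1.1547, Δt_y=2.0000
    y: enter (8,4) at t=0.7600
    x: enter (9,4) at t=0.8660 ← occupied
  → r_2 = 0.8660
beam 3: φ=90°, α=120°
  dir = (cos 120°, sin 120°) = (-0.5000, 0.8660); from cell (8,3)
  next x-line at t=0.5000, next y-line at t=0.4388; Δt_x=2.0000, Δt_y=1.1547
    y: enter (8,4) at t=0.4388
    x: enter (7,4) at t=0.5000
    y: enter (7,5) at t=1.5935
    x: enter (6,5) at t=2.5000
    y: enter (6,6) at t=2.7482
    y: enter (6,7) at t=3.9029
    x: enter (5,7) at t=4.5000
    y: enter (5,8) at t=5.0576 ← occupied
  → r_3 = 5.0576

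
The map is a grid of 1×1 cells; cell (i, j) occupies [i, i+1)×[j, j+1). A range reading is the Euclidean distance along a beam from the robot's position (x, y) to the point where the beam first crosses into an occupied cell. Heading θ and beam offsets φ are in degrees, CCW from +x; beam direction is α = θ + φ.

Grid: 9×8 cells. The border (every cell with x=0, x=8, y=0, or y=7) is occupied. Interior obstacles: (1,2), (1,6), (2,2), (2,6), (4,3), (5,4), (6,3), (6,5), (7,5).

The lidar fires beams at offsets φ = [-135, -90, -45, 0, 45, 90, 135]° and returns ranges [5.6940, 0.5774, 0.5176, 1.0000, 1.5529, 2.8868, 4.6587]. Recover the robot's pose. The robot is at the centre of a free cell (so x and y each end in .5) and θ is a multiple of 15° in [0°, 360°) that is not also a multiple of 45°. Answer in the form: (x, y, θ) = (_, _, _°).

Enumerate (i+0.5, j+0.5, θ) over the 33 free cells and 16 admissible headings. For each, cast all 7 beams and compare to the given ranges.
  (6.5, 4.5, 330°): beam 1 = 0.5176 ≠ 5.6940 ✗
  (3.5, 3.5, 195°): beam 1 = 4.0415 ≠ 5.6940 ✗
  (5.5, 3.5, 75°): beam 1 = 2.8868 ≠ 5.6940 ✗
  …
  (2.5, 5.5, 150°): r_1=5.6940, r_2=0.5774, r_3=0.5176, r_4=1.0000, r_5=1.5529, r_6=2.8868, r_7=4.6587 — all match ✓
No second candidate reproduces the full scan.

(x, y, θ) = (2.5, 5.5, 150°)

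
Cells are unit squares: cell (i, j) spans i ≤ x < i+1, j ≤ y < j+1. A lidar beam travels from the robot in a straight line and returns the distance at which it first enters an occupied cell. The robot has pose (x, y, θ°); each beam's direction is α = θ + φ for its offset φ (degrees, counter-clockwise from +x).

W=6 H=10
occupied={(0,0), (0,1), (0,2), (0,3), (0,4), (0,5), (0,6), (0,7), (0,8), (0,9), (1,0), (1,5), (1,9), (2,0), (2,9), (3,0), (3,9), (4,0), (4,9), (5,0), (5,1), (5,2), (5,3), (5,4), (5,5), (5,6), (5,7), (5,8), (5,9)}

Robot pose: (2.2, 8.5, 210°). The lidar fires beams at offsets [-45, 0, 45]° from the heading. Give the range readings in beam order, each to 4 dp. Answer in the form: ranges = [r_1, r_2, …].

beam 1: φ=-45°, α=165°
  cosα=-0.9659 sinα=0.2588 | (2,8) | tMaxX 0.2071 tMaxY 1.9319 | tΔX 1.0353 tΔY 3.8637
    t=0.2071 [x] (1,8)
    t=1.2423 [x] (0,8) — stop
  → r_1 = 1.2423
beam 2: φ=0°, α=210°
  cosα=-0.8660 sinα=-0.5000 | (2,8) | tMaxX 0.2309 tMaxY 1.0000 | tΔX 1.1547 tΔY 2.0000
    t=0.2309 [x] (1,8)
    t=1.0000 [y] (1,7)
    t=1.3856 [x] (0,7) — stop
  → r_2 = 1.3856
beam 3: φ=45°, α=255°
  cosα=-0.2588 sinα=-0.9659 | (2,8) | tMaxX 0.7727 tMaxY 0.5176 | tΔX 3.8637 tΔY 1.0353
    t=0.5176 [y] (2,7)
    t=0.7727 [x] (1,7)
    t=1.5529 [y] (1,6)
    t=2.5882 [y] (1,5) — stop
  → r_3 = 2.5882

ranges = [1.2423, 1.3856, 2.5882]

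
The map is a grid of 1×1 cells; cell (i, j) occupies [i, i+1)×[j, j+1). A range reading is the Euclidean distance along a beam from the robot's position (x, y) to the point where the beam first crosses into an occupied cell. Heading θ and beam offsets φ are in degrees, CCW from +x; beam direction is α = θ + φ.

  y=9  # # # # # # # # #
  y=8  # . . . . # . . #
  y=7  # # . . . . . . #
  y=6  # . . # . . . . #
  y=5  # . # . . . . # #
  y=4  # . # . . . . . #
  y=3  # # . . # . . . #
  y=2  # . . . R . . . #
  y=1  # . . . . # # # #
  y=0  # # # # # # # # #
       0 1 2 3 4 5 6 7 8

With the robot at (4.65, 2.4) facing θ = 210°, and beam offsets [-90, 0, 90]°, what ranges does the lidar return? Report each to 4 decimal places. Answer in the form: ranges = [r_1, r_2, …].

ranges = [0.6928, 2.8000, 0.7000]

beam 1: φ=-90°, α=120°
  direction (-0.5000, 0.8660); cell (4,2); t to first gridline: x 1.3000, y 0.6928 (then +2.0000 / +1.1547)
    (4,3) via y @ 0.6928  # hit
  → r_1 = 0.6928
beam 2: φ=0°, α=210°
  direction (-0.8660, -0.5000); cell (4,2); t to first gridline: x 0.7506, y 0.8000 (then +1.1547 / +2.0000)
    (3,2) via x @ 0.7506
    (3,1) via y @ 0.8000
    (2,1) via x @ 1.9053
    (2,0) via y @ 2.8000  # hit
  → r_2 = 2.8000
beam 3: φ=90°, α=300°
  direction (0.5000, -0.8660); cell (4,2); t to first gridline: x 0.7000, y 0.4619 (then +2.0000 / +1.1547)
    (4,1) via y @ 0.4619
    (5,1) via x @ 0.7000  # hit
  → r_3 = 0.7000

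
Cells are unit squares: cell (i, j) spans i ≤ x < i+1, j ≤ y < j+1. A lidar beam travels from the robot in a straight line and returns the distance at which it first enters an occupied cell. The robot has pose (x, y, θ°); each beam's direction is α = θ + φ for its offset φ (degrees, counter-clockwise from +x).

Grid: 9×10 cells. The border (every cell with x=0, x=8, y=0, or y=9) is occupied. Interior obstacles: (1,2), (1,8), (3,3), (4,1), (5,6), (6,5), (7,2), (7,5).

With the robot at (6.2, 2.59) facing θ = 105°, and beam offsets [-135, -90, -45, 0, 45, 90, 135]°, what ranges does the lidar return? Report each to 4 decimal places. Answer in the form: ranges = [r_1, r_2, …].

beam 1: φ=-135°, α=330°
  cosα=0.8660 sinα=-0.5000 | (6,2) | tMaxX 0.9238 tMaxY 1.1800 | tΔX 1.1547 tΔY 2.0000
    t=0.9238 [x] (7,2) — stop
  → r_1 = 0.9238
beam 2: φ=-90°, α=15°
  cosα=0.9659 sinα=0.2588 | (6,2) | tMaxX 0.8282 tMaxY 1.5841 | tΔX 1.0353 tΔY 3.8637
    t=0.8282 [x] (7,2) — stop
  → r_2 = 0.8282
beam 3: φ=-45°, α=60°
  cosα=0.5000 sinα=0.8660 | (6,2) | tMaxX 1.6000 tMaxY 0.4734 | tΔX 2.0000 tΔY 1.1547
    t=0.4734 [y] (6,3)
    t=1.6000 [x] (7,3)
    t=1.6281 [y] (7,4)
    t=2.7828 [y] (7,5) — stop
  → r_3 = 2.7828
beam 4: φ=0°, α=105°
  cosα=-0.2588 sinα=0.9659 | (6,2) | tMaxX 0.7727 tMaxY 0.4245 | tΔX 3.8637 tΔY 1.0353
    t=0.4245 [y] (6,3)
    t=0.7727 [x] (5,3)
    t=1.4597 [y] (5,4)
    t=2.4950 [y] (5,5)
    t=3.5303 [y] (5,6) — stop
  → r_4 = 3.5303
beam 5: φ=45°, α=150°
  cosα=-0.8660 sinα=0.5000 | (6,2) | tMaxX 0.2309 tMaxY 0.8200 | tΔX 1.1547 tΔY 2.0000
    t=0.2309 [x] (5,2)
    t=0.8200 [y] (5,3)
    t=1.3856 [x] (4,3)
    t=2.5403 [x] (3,3) — stop
  → r_5 = 2.5403
beam 6: φ=90°, α=195°
  cosα=-0.9659 sinα=-0.2588 | (6,2) | tMaxX 0.2071 tMaxY 2.2796 | tΔX 1.0353 tΔY 3.8637
    t=0.2071 [x] (5,2)
    t=1.2423 [x] (4,2)
    t=2.2776 [x] (3,2)
    t=2.2796 [y] (3,1)
    t=3.3129 [x] (2,1)
    t=4.3482 [x] (1,1)
    t=5.3834 [x] (0,1) — stop
  → r_6 = 5.3834
beam 7: φ=135°, α=240°
  cosα=-0.5000 sinα=-0.8660 | (6,2) | tMaxX 0.4000 tMaxY 0.6813 | tΔX 2.0000 tΔY 1.1547
    t=0.4000 [x] (5,2)
    t=0.6813 [y] (5,1)
    t=1.8360 [y] (5,0) — stop
  → r_7 = 1.8360

ranges = [0.9238, 0.8282, 2.7828, 3.5303, 2.5403, 5.3834, 1.8360]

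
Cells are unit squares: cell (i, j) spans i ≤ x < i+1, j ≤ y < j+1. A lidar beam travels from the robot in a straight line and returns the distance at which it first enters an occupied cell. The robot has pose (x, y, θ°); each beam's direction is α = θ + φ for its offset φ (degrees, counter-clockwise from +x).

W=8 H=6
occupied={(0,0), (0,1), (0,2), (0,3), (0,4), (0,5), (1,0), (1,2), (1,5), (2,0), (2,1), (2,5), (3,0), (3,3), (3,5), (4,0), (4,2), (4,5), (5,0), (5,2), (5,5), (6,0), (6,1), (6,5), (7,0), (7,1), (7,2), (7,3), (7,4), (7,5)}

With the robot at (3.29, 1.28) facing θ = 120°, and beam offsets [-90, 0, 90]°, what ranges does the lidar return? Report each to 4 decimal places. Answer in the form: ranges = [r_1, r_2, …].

ranges = [1.4400, 0.5800, 0.3349]

beam 1: φ=-90°, α=30°
  cosα=0.8660 sinα=0.5000 | (3,1) | tMaxX 0.8198 tMaxY 1.4400 | tΔX 1.1547 tΔY 2.0000
    t=0.8198 [x] (4,1)
    t=1.4400 [y] (4,2) — stop
  → r_1 = 1.4400
beam 2: φ=0°, α=120°
  cosα=-0.5000 sinα=0.8660 | (3,1) | tMaxX 0.5800 tMaxY 0.8314 | tΔX 2.0000 tΔY 1.1547
    t=0.5800 [x] (2,1) — stop
  → r_2 = 0.5800
beam 3: φ=90°, α=210°
  cosα=-0.8660 sinα=-0.5000 | (3,1) | tMaxX 0.3349 tMaxY 0.5600 | tΔX 1.1547 tΔY 2.0000
    t=0.3349 [x] (2,1) — stop
  → r_3 = 0.3349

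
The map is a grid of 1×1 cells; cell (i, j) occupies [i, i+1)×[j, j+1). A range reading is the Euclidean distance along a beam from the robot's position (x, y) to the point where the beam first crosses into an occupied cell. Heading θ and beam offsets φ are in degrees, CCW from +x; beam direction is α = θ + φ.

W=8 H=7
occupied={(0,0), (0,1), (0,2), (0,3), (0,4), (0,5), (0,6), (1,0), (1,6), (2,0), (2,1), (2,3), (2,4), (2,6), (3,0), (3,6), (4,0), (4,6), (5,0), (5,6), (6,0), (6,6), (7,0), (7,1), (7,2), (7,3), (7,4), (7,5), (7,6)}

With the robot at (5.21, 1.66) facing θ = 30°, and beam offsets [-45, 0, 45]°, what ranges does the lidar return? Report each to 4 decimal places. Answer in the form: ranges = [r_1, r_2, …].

beam 1: φ=-45°, α=345°
  cosα=0.9659 sinα=-0.2588 | (5,1) | tMaxX 0.8179 tMaxY 2.5500 | tΔX 1.0353 tΔY 3.8637
    t=0.8179 [x] (6,1)
    t=1.8531 [x] (7,1) — stop
  → r_1 = 1.8531
beam 2: φ=0°, α=30°
  cosα=0.8660 sinα=0.5000 | (5,1) | tMaxX 0.9122 tMaxY 0.6800 | tΔX 1.1547 tΔY 2.0000
    t=0.6800 [y] (5,2)
    t=0.9122 [x] (6,2)
    t=2.0669 [x] (7,2) — stop
  → r_2 = 2.0669
beam 3: φ=45°, α=75°
  cosα=0.2588 sinα=0.9659 | (5,1) | tMaxX 3.0523 tMaxY 0.3520 | tΔX 3.8637 tΔY 1.0353
    t=0.3520 [y] (5,2)
    t=1.3873 [y] (5,3)
    t=2.4225 [y] (5,4)
    t=3.0523 [x] (6,4)
    t=3.4578 [y] (6,5)
    t=4.4931 [y] (6,6) — stop
  → r_3 = 4.4931

ranges = [1.8531, 2.0669, 4.4931]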